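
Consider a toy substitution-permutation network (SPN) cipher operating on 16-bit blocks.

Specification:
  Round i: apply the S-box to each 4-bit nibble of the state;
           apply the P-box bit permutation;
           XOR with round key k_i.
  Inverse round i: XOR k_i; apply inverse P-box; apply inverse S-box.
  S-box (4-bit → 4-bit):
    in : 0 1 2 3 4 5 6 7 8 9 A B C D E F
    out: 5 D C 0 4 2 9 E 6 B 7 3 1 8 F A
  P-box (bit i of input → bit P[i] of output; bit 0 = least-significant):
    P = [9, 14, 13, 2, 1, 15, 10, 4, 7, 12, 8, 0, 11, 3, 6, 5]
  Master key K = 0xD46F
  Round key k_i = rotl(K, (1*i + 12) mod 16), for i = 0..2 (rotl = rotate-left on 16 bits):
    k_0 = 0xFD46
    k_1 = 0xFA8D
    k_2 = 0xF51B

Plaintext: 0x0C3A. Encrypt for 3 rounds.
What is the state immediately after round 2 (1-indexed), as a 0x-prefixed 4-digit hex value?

0x65A0

s_0 = plaintext = 0x0C3A
s_1 = Round(s_0, k_0) = 0x9786
s_2 = Round(s_1, k_1) = 0x65A0
s_3 = Round(s_2, k_2) = 0x4B39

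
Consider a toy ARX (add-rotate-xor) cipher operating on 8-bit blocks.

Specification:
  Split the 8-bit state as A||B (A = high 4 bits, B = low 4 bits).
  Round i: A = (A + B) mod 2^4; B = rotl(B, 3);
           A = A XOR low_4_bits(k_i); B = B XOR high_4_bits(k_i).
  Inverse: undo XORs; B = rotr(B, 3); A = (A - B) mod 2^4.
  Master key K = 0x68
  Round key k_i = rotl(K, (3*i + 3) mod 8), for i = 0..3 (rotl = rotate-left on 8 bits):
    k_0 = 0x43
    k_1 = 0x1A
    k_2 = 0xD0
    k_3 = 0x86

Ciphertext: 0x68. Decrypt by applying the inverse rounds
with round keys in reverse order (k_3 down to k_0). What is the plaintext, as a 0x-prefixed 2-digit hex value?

0x72

s_0 = ciphertext = 0x68
s_1 = InvRound(s_0, k_3) = 0x00
s_2 = InvRound(s_1, k_2) = 0x5B
s_3 = InvRound(s_2, k_1) = 0xA5
s_4 = InvRound(s_3, k_0) = 0x72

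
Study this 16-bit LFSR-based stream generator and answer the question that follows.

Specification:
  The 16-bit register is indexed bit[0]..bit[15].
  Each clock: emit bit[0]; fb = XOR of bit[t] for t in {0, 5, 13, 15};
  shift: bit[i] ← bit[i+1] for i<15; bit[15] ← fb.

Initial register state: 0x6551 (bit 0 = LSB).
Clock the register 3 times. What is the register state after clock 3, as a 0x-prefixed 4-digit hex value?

0x0CAA

reg_0 = 0x6551
clock 1: out=1, reg = 0x32A8
clock 2: out=0, reg = 0x1954
clock 3: out=0, reg = 0x0CAA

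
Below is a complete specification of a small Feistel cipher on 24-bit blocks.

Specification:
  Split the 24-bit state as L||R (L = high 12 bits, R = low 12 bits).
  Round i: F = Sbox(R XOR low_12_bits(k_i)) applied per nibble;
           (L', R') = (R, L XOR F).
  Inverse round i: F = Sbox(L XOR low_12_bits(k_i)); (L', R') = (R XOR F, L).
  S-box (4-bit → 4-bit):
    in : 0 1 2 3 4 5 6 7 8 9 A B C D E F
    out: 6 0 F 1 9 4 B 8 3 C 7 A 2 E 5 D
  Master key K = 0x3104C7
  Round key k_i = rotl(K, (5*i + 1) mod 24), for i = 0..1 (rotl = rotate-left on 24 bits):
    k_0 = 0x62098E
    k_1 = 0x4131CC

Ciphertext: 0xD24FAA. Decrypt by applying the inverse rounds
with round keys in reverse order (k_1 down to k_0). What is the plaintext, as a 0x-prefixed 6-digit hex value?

s_0 = ciphertext = 0xD24FAA
s_1 = InvRound(s_0, k_1) = 0xDF9D24
s_2 = InvRound(s_1, k_0) = 0x4ACDF9

0x4ACDF9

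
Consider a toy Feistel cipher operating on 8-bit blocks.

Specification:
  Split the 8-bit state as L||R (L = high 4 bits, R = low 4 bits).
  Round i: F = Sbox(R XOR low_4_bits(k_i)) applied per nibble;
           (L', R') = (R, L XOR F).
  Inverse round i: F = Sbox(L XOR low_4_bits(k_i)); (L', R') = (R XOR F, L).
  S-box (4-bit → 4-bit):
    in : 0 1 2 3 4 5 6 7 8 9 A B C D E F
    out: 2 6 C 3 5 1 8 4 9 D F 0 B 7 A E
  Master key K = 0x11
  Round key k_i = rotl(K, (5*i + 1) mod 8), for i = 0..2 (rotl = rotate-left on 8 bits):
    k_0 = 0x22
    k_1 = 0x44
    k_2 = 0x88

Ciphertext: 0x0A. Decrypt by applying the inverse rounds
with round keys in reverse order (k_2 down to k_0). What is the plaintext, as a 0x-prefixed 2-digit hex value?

s_0 = ciphertext = 0x0A
s_1 = InvRound(s_0, k_2) = 0x30
s_2 = InvRound(s_1, k_1) = 0x43
s_3 = InvRound(s_2, k_0) = 0xB4

0xB4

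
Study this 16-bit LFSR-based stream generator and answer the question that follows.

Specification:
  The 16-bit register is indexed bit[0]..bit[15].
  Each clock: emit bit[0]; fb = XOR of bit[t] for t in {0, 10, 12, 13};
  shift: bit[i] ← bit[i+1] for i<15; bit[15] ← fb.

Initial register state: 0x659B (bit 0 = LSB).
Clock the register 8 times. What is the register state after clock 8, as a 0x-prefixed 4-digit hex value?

0xCF65

reg_0 = 0x659B
clock 1: out=1, reg = 0xB2CD
clock 2: out=1, reg = 0xD966
clock 3: out=0, reg = 0xECB3
clock 4: out=1, reg = 0xF659
clock 5: out=1, reg = 0x7B2C
clock 6: out=0, reg = 0x3D96
clock 7: out=0, reg = 0x9ECB
clock 8: out=1, reg = 0xCF65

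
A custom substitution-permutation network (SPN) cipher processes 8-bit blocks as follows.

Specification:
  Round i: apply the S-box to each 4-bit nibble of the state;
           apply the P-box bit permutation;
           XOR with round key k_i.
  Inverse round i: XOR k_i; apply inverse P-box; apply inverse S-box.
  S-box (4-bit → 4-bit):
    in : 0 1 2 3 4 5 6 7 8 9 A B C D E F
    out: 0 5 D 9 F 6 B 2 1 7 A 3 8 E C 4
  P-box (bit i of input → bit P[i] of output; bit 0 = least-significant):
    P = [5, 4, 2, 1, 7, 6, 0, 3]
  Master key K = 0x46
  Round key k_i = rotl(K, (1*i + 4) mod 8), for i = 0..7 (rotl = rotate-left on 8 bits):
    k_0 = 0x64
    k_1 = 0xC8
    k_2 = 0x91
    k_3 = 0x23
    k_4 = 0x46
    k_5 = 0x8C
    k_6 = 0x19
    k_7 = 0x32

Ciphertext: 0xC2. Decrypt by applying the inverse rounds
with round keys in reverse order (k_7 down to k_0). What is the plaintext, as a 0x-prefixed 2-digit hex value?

s_0 = ciphertext = 0xC2
s_1 = InvRound(s_0, k_7) = 0xBB
s_2 = InvRound(s_1, k_6) = 0x83
s_3 = InvRound(s_2, k_5) = 0xEE
s_4 = InvRound(s_3, k_4) = 0x38
s_5 = InvRound(s_4, k_3) = 0xEA
s_6 = InvRound(s_5, k_2) = 0xD6
s_7 = InvRound(s_6, k_1) = 0xCD
s_8 = InvRound(s_7, k_0) = 0x28

0x28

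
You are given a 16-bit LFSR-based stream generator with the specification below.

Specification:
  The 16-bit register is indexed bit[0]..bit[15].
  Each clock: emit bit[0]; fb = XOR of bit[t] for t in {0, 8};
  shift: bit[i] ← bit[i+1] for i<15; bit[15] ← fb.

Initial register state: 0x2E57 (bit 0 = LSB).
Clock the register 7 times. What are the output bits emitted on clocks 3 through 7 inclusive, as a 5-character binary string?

10101

reg_0 = 0x2E57
clock 1: out=1, reg = 0x972B
clock 2: out=1, reg = 0x4B95
clock 3: out=1, reg = 0x25CA
clock 4: out=0, reg = 0x92E5
clock 5: out=1, reg = 0xC972
clock 6: out=0, reg = 0xE4B9
clock 7: out=1, reg = 0xF25C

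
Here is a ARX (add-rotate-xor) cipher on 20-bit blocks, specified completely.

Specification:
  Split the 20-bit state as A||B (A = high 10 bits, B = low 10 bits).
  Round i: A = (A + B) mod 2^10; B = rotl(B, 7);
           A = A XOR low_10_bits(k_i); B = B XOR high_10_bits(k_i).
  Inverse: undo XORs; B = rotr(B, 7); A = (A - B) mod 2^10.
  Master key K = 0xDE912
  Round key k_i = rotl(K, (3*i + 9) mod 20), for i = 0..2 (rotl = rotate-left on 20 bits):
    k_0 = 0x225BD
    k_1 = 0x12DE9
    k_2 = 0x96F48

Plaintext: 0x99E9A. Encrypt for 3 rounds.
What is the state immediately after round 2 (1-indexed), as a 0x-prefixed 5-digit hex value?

s_0 = plaintext = 0x99E9A
s_1 = Round(s_0, k_0) = 0x2F1DA
s_2 = Round(s_1, k_1) = 0xDFD70
s_3 = Round(s_2, k_2) = 0xE9E75

0xDFD70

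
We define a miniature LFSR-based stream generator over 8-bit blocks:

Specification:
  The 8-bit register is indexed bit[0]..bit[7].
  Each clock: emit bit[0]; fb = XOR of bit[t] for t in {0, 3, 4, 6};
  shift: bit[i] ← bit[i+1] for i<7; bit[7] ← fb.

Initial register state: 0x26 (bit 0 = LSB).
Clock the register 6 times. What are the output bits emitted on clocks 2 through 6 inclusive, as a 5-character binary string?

11001

reg_0 = 0x26
clock 1: out=0, reg = 0x13
clock 2: out=1, reg = 0x09
clock 3: out=1, reg = 0x04
clock 4: out=0, reg = 0x02
clock 5: out=0, reg = 0x01
clock 6: out=1, reg = 0x80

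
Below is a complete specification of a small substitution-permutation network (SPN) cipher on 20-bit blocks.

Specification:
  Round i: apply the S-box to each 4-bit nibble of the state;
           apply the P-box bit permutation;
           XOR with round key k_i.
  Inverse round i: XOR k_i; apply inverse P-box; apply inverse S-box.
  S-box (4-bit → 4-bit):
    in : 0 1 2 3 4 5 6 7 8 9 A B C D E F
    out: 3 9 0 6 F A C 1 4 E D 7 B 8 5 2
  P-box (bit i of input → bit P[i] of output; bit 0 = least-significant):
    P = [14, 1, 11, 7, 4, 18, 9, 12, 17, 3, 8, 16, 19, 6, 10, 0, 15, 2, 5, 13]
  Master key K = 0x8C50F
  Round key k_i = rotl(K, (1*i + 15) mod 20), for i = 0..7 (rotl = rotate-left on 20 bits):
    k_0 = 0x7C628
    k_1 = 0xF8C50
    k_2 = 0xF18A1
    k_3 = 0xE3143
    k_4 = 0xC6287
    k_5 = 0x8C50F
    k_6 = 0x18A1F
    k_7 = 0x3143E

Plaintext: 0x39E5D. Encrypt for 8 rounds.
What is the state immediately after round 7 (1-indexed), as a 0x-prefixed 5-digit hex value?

0xB37CE

s_0 = plaintext = 0x39E5D
s_1 = Round(s_0, k_0) = 0x1D3CD
s_2 = Round(s_1, k_1) = 0xB3DC9
s_3 = Round(s_2, k_2) = 0xA8457
s_4 = Round(s_3, k_3) = 0x9C46B
s_5 = Round(s_4, k_4) = 0x719E8
s_6 = Round(s_5, k_5) = 0x14E16
s_7 = Round(s_6, k_6) = 0xB37CE
s_8 = Round(s_7, k_7) = 0x5C84A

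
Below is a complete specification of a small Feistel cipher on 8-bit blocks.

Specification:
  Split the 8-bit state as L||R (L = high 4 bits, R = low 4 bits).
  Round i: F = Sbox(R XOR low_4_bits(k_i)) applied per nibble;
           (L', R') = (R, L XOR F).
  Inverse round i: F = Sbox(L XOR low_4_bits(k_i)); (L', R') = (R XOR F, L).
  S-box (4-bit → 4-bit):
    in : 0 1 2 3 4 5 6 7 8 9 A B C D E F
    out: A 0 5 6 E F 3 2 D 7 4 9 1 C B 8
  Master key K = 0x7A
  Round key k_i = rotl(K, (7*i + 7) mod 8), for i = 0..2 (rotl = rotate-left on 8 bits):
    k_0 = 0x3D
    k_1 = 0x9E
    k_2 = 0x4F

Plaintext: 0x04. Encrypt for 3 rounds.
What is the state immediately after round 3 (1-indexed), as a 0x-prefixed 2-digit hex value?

0x36

s_0 = plaintext = 0x04
s_1 = Round(s_0, k_0) = 0x47
s_2 = Round(s_1, k_1) = 0x73
s_3 = Round(s_2, k_2) = 0x36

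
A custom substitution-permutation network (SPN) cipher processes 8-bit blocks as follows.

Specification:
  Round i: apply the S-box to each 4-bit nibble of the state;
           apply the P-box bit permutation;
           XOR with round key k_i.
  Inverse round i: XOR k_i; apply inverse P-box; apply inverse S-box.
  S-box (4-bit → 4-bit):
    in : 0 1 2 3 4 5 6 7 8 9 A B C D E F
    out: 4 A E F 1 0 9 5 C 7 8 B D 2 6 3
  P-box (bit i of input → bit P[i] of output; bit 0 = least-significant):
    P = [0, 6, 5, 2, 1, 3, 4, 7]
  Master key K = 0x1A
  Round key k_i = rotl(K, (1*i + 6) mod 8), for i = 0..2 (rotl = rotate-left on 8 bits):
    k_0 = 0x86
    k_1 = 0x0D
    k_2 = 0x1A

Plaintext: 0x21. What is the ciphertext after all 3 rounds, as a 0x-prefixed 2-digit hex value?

s_0 = plaintext = 0x21
s_1 = Round(s_0, k_0) = 0x5A
s_2 = Round(s_1, k_1) = 0x09
s_3 = Round(s_2, k_2) = 0x6B

0x6B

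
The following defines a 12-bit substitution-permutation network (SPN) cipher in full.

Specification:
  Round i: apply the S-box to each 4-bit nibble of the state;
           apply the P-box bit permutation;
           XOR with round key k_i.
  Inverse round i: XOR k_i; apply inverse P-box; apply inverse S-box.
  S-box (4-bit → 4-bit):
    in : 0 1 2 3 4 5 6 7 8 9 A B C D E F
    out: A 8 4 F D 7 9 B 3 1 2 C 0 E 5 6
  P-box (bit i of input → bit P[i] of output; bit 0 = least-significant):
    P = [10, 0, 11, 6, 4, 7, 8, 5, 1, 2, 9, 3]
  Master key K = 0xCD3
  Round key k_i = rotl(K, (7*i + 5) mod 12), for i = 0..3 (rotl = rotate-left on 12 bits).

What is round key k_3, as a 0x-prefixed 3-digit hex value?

0x34F

K = 0xCD3
k_0 = rotl(K, (7*0+5) mod 12) = rotl(K, 5) = 0xA79
k_1 = rotl(K, (7*1+5) mod 12) = rotl(K, 0) = 0xCD3
k_2 = rotl(K, (7*2+5) mod 12) = rotl(K, 7) = 0x9E6
k_3 = rotl(K, (7*3+5) mod 12) = rotl(K, 2) = 0x34F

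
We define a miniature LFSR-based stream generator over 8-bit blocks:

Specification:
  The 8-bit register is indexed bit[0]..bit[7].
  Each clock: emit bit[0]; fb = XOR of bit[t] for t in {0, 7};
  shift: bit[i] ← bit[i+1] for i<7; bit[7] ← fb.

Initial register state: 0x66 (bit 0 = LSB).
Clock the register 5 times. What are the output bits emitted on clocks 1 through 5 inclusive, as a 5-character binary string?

01100

reg_0 = 0x66
clock 1: out=0, reg = 0x33
clock 2: out=1, reg = 0x99
clock 3: out=1, reg = 0x4C
clock 4: out=0, reg = 0x26
clock 5: out=0, reg = 0x13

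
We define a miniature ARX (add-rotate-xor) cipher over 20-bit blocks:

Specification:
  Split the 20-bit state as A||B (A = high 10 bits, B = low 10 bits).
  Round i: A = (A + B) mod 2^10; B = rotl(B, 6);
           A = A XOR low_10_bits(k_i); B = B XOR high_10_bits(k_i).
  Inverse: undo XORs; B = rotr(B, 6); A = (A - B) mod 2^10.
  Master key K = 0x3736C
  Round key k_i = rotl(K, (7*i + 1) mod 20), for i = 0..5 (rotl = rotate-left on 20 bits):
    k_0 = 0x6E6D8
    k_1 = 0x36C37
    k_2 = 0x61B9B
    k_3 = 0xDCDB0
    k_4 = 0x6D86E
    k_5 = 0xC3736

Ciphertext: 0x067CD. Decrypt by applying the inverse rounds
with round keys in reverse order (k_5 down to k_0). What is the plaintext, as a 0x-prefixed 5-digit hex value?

s_0 = ciphertext = 0x067CD
s_1 = InvRound(s_0, k_5) = 0xCB003
s_2 = InvRound(s_1, k_4) = 0xFB356
s_3 = InvRound(s_2, k_3) = 0x03250
s_4 = InvRound(s_3, k_2) = 0x8A16F
s_5 = InvRound(s_4, k_1) = 0xB6746
s_6 = InvRound(s_5, k_0) = 0x01BFB

0x01BFB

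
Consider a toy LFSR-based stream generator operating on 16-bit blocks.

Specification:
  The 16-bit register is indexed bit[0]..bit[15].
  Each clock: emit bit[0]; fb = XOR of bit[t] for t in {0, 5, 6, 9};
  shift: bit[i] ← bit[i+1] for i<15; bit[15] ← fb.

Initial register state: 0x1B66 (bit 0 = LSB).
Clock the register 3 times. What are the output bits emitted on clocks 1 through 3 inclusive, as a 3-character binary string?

reg_0 = 0x1B66
clock 1: out=0, reg = 0x8DB3
clock 2: out=1, reg = 0x46D9
clock 3: out=1, reg = 0xA36C

011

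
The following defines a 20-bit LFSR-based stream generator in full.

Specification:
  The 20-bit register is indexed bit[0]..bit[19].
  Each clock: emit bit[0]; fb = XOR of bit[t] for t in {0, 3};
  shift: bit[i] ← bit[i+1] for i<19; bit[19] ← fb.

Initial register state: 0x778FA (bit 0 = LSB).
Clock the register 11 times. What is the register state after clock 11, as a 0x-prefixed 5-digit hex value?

reg_0 = 0x778FA
clock 1: out=0, reg = 0xBBC7D
clock 2: out=1, reg = 0x5DE3E
clock 3: out=0, reg = 0xAEF1F
clock 4: out=1, reg = 0x5778F
clock 5: out=1, reg = 0x2BBC7
clock 6: out=1, reg = 0x95DE3
clock 7: out=1, reg = 0xCAEF1
clock 8: out=1, reg = 0xE5778
clock 9: out=0, reg = 0xF2BBC
clock 10: out=0, reg = 0xF95DE
clock 11: out=0, reg = 0xFCAEF

0xFCAEF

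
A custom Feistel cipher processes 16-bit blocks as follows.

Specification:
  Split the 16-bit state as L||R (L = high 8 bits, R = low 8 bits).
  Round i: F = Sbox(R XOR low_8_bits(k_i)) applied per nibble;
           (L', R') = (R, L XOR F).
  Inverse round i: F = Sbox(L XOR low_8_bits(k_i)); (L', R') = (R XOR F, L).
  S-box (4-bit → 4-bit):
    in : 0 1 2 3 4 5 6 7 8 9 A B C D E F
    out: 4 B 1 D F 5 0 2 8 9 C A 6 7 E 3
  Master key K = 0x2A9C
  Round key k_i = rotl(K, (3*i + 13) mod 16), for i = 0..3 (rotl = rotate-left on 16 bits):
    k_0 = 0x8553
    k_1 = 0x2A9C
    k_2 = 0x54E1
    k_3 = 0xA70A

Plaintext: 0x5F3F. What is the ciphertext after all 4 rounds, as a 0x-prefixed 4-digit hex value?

0xF363

s_0 = plaintext = 0x5F3F
s_1 = Round(s_0, k_0) = 0x3F59
s_2 = Round(s_1, k_1) = 0x595A
s_3 = Round(s_2, k_2) = 0x5AF3
s_4 = Round(s_3, k_3) = 0xF363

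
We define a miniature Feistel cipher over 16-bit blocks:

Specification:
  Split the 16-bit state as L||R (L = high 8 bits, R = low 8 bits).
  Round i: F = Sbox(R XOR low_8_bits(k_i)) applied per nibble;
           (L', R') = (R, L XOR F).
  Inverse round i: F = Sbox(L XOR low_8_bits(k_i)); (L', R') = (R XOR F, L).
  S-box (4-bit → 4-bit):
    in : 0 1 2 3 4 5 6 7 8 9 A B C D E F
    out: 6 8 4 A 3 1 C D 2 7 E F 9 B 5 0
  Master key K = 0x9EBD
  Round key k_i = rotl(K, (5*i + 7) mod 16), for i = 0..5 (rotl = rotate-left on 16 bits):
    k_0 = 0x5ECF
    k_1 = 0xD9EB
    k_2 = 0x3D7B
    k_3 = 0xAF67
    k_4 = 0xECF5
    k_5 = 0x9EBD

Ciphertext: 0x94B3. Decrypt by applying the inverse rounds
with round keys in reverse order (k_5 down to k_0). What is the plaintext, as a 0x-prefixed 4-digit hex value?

s_0 = ciphertext = 0x94B3
s_1 = InvRound(s_0, k_5) = 0xF494
s_2 = InvRound(s_1, k_4) = 0xFCF4
s_3 = InvRound(s_2, k_3) = 0x8BFC
s_4 = InvRound(s_3, k_2) = 0xFA8B
s_5 = InvRound(s_4, k_1) = 0x03FA
s_6 = InvRound(s_5, k_0) = 0x6303

0x6303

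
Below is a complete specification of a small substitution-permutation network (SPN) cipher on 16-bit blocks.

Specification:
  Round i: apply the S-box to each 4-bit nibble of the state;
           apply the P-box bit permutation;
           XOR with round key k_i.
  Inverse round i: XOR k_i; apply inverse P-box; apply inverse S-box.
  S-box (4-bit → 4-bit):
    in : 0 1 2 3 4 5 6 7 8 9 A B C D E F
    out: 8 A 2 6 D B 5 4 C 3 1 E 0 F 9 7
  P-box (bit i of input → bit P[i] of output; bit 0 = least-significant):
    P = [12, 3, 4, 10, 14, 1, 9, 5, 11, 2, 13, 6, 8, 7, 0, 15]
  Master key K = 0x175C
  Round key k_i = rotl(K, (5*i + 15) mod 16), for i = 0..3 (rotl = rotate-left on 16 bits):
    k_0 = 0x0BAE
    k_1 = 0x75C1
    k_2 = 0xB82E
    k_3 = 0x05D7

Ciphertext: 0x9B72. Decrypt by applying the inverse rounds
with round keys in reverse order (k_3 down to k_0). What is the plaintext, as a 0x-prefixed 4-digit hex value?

s_0 = ciphertext = 0x9B72
s_1 = InvRound(s_0, k_3) = 0xB98E
s_2 = InvRound(s_1, k_2) = 0x9C0C
s_3 = InvRound(s_2, k_1) = 0xDDA2
s_4 = InvRound(s_3, k_0) = 0x0265

0x0265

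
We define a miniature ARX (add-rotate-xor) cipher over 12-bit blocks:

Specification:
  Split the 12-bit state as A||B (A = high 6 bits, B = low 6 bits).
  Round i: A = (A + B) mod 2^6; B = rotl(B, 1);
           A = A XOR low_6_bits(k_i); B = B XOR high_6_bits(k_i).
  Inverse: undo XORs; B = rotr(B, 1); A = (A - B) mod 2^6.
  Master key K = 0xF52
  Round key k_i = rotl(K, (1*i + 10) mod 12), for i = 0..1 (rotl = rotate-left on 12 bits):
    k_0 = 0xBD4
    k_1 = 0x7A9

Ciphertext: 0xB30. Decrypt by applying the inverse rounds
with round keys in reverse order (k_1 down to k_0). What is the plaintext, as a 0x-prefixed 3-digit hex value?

0x79C

s_0 = ciphertext = 0xB30
s_1 = InvRound(s_0, k_1) = 0xB97
s_2 = InvRound(s_1, k_0) = 0x79C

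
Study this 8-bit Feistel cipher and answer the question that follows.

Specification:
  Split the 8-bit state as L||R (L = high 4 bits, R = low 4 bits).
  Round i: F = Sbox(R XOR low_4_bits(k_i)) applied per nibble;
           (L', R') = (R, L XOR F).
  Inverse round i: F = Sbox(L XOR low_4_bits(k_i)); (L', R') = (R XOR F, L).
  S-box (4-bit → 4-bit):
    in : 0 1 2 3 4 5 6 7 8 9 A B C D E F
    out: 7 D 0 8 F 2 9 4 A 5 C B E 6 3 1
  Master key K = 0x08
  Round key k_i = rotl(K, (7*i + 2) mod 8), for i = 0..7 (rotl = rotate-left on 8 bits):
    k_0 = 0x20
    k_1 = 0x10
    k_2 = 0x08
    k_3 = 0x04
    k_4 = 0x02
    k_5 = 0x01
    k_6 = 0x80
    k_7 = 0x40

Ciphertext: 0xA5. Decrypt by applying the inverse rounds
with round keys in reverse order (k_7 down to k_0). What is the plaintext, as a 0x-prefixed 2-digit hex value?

s_0 = ciphertext = 0xA5
s_1 = InvRound(s_0, k_7) = 0x9A
s_2 = InvRound(s_1, k_6) = 0xF9
s_3 = InvRound(s_2, k_5) = 0xAF
s_4 = InvRound(s_3, k_4) = 0x5A
s_5 = InvRound(s_4, k_3) = 0x75
s_6 = InvRound(s_5, k_2) = 0x47
s_7 = InvRound(s_6, k_1) = 0x84
s_8 = InvRound(s_7, k_0) = 0xE8

0xE8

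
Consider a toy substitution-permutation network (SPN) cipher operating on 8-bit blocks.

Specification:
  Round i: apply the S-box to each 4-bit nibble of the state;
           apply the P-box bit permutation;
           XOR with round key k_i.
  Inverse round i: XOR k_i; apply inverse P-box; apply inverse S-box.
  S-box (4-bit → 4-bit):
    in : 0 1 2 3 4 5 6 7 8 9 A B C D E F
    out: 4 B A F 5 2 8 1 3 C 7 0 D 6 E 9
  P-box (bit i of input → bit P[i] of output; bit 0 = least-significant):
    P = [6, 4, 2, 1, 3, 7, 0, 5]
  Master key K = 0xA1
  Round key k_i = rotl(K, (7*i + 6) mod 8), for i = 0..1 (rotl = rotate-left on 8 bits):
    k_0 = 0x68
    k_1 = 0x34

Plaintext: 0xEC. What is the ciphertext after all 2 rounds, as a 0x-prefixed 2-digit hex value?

s_0 = plaintext = 0xEC
s_1 = Round(s_0, k_0) = 0x8F
s_2 = Round(s_1, k_1) = 0xFE

0xFE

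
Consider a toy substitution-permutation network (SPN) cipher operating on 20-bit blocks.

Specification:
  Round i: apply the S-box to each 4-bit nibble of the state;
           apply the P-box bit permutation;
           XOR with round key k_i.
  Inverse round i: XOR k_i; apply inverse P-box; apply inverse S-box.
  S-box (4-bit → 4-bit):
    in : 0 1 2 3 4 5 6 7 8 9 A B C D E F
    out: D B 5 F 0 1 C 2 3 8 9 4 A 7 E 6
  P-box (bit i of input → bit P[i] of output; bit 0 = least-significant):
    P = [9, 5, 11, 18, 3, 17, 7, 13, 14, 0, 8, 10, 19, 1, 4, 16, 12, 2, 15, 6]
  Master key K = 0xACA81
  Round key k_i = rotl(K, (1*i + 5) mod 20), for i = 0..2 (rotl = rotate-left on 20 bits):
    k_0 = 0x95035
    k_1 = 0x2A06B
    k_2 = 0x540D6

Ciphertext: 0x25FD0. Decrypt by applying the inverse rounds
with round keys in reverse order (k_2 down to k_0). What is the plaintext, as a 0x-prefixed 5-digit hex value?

s_0 = ciphertext = 0x25FD0
s_1 = InvRound(s_0, k_2) = 0x8C670
s_2 = InvRound(s_1, k_1) = 0x4D115
s_3 = InvRound(s_2, k_0) = 0xBAB4C

0xBAB4C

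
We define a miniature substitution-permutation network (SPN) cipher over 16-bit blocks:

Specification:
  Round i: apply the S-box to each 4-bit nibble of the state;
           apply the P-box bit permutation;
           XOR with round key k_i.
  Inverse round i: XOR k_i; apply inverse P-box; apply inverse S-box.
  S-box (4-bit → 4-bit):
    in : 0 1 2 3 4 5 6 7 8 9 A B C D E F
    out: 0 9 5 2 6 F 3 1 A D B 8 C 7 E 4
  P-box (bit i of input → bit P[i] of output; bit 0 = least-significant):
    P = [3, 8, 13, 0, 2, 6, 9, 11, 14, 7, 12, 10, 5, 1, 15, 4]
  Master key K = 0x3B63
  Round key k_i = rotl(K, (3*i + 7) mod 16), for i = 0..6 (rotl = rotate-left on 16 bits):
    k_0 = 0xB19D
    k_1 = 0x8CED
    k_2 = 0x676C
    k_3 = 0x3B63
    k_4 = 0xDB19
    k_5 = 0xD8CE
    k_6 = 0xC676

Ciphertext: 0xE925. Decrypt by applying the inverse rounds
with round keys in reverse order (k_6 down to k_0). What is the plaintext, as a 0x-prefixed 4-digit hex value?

0x712A

s_0 = ciphertext = 0xE925
s_1 = InvRound(s_0, k_6) = 0x8BEE
s_2 = InvRound(s_1, k_5) = 0x72F3
s_3 = InvRound(s_2, k_4) = 0xD38D
s_4 = InvRound(s_3, k_3) = 0xD6A2
s_5 = InvRound(s_4, k_2) = 0x446D
s_6 = InvRound(s_5, k_1) = 0xF6B0
s_7 = InvRound(s_6, k_0) = 0x712A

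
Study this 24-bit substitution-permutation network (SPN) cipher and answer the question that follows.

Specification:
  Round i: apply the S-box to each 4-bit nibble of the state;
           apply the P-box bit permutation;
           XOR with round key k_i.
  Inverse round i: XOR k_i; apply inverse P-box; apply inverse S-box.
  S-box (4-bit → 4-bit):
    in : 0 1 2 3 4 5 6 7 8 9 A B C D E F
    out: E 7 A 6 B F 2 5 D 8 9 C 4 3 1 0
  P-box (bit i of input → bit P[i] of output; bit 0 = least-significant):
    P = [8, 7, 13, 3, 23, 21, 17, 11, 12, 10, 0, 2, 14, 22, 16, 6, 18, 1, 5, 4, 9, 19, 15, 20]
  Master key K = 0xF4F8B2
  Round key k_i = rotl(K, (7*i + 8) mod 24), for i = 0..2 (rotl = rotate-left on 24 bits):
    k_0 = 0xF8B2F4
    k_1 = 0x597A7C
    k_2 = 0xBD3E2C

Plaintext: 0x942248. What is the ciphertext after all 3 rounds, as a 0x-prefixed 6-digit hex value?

0x1BBB87

s_0 = plaintext = 0x942248
s_1 = Round(s_0, k_0) = 0x0C9FAA
s_2 = Round(s_1, k_1) = 0xC1F314
s_3 = Round(s_2, k_2) = 0x1BBB87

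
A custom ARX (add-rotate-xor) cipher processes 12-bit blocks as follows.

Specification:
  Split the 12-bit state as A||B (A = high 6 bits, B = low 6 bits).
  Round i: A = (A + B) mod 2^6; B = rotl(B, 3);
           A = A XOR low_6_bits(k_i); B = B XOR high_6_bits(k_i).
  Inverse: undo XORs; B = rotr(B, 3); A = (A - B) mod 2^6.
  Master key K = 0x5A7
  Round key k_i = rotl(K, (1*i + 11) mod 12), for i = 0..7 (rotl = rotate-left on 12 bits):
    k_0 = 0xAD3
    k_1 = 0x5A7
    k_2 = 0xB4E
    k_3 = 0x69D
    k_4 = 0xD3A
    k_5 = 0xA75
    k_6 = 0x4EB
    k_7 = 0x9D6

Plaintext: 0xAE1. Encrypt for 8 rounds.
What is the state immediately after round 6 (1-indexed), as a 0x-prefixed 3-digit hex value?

0x4D2

s_0 = plaintext = 0xAE1
s_1 = Round(s_0, k_0) = 0x7E7
s_2 = Round(s_1, k_1) = 0x86A
s_3 = Round(s_2, k_2) = 0x178
s_4 = Round(s_3, k_3) = 0x81D
s_5 = Round(s_4, k_4) = 0x1DF
s_6 = Round(s_5, k_5) = 0x4D2
s_7 = Round(s_6, k_6) = 0x381
s_8 = Round(s_7, k_7) = 0x66F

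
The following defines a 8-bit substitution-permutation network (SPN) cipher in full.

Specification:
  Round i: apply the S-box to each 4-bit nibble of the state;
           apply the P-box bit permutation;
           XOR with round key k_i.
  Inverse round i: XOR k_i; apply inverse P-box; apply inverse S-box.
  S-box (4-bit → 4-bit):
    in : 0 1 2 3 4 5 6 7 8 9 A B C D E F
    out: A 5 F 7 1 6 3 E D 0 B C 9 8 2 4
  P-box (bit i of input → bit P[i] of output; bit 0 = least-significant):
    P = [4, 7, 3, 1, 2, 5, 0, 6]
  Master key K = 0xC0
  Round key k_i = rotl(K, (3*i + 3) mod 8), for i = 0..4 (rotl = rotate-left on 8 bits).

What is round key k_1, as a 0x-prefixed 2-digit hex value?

0x30

K = 0xC0
k_0 = rotl(K, (3*0+3) mod 8) = rotl(K, 3) = 0x06
k_1 = rotl(K, (3*1+3) mod 8) = rotl(K, 6) = 0x30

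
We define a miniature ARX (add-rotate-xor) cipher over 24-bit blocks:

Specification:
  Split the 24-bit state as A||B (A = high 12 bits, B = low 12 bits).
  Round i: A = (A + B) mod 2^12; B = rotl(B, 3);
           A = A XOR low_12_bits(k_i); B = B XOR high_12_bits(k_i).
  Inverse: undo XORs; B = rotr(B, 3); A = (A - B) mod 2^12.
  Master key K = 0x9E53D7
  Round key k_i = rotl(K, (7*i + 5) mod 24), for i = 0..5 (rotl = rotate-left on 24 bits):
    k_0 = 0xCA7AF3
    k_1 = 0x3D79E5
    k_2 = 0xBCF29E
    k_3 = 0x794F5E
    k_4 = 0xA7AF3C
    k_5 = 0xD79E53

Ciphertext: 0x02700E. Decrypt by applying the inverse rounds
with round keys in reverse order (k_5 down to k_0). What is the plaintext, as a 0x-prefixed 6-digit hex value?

s_0 = ciphertext = 0x02700E
s_1 = InvRound(s_0, k_5) = 0xEC6FAE
s_2 = InvRound(s_1, k_4) = 0x9408BA
s_3 = InvRound(s_2, k_3) = 0x839DE5
s_4 = InvRound(s_3, k_2) = 0x5E24C5
s_5 = InvRound(s_4, k_1) = 0x7254E2
s_6 = InvRound(s_5, k_0) = 0x2CEB08

0x2CEB08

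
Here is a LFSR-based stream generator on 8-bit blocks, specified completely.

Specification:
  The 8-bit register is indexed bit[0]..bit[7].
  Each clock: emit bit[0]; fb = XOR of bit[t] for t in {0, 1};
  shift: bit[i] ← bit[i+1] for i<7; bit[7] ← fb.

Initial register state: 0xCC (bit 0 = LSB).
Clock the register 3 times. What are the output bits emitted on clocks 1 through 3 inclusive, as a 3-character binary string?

001

reg_0 = 0xCC
clock 1: out=0, reg = 0x66
clock 2: out=0, reg = 0xB3
clock 3: out=1, reg = 0x59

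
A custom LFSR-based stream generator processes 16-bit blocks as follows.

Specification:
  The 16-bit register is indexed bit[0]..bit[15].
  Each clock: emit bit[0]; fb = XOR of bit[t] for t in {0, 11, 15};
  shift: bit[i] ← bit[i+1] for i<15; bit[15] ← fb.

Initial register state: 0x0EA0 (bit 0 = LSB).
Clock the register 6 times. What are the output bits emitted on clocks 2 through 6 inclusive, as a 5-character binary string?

00001

reg_0 = 0x0EA0
clock 1: out=0, reg = 0x8750
clock 2: out=0, reg = 0xC3A8
clock 3: out=0, reg = 0xE1D4
clock 4: out=0, reg = 0xF0EA
clock 5: out=0, reg = 0xF875
clock 6: out=1, reg = 0xFC3A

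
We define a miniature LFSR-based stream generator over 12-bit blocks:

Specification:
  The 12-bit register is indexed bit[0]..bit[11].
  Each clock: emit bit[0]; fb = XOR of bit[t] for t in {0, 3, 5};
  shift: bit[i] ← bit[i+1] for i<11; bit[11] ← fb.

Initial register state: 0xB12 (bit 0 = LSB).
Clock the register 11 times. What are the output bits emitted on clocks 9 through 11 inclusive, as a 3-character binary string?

110

reg_0 = 0xB12
clock 1: out=0, reg = 0x589
clock 2: out=1, reg = 0x2C4
clock 3: out=0, reg = 0x162
clock 4: out=0, reg = 0x8B1
clock 5: out=1, reg = 0x458
clock 6: out=0, reg = 0xA2C
clock 7: out=0, reg = 0x516
clock 8: out=0, reg = 0x28B
clock 9: out=1, reg = 0x145
clock 10: out=1, reg = 0x8A2
clock 11: out=0, reg = 0xC51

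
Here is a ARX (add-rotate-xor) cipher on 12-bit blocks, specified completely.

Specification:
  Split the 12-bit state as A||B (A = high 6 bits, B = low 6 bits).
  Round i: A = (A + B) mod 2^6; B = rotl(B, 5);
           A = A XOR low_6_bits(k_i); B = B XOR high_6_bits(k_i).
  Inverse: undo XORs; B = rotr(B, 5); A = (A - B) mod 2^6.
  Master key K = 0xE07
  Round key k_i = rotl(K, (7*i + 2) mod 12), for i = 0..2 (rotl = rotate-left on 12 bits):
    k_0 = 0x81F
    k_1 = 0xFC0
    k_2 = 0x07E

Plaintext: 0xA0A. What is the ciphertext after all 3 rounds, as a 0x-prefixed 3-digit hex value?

s_0 = plaintext = 0xA0A
s_1 = Round(s_0, k_0) = 0xB65
s_2 = Round(s_1, k_1) = 0x48D
s_3 = Round(s_2, k_2) = 0x867

0x867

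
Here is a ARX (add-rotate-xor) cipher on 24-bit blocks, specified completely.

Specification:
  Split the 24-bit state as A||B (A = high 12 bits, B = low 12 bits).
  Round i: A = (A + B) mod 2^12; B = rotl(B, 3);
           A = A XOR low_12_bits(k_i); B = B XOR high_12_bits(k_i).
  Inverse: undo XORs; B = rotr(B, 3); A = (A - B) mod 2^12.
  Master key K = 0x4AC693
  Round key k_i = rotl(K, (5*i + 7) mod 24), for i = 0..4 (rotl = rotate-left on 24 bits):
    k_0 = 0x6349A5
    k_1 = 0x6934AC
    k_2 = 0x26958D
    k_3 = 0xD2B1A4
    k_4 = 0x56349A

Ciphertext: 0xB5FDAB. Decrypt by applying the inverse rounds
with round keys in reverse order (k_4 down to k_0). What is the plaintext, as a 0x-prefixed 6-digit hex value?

0x1AD367

s_0 = ciphertext = 0xB5FDAB
s_1 = InvRound(s_0, k_4) = 0xEAC119
s_2 = InvRound(s_1, k_3) = 0x982586
s_3 = InvRound(s_2, k_2) = 0xD12EFD
s_4 = InvRound(s_3, k_1) = 0xCB1D0D
s_5 = InvRound(s_4, k_0) = 0x1AD367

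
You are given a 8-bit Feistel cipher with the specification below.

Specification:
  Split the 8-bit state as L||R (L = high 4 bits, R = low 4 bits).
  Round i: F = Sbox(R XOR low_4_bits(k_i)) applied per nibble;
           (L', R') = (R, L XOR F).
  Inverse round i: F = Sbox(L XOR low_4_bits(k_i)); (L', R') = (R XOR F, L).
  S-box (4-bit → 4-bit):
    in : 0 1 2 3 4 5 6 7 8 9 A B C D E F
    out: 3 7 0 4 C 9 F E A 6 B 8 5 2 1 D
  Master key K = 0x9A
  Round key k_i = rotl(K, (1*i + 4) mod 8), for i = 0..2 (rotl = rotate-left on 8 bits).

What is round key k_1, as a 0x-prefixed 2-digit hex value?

K = 0x9A
k_0 = rotl(K, (1*0+4) mod 8) = rotl(K, 4) = 0xA9
k_1 = rotl(K, (1*1+4) mod 8) = rotl(K, 5) = 0x53

0x53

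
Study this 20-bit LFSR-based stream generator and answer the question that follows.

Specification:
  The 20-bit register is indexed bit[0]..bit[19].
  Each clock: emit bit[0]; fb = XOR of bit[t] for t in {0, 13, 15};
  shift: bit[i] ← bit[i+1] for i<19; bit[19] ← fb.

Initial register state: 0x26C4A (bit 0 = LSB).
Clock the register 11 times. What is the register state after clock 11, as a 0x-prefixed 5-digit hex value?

0xAFA4D

reg_0 = 0x26C4A
clock 1: out=0, reg = 0x93625
clock 2: out=1, reg = 0x49B12
clock 3: out=0, reg = 0xA4D89
clock 4: out=1, reg = 0xD26C4
clock 5: out=0, reg = 0xE9362
clock 6: out=0, reg = 0xF49B1
clock 7: out=1, reg = 0xFA4D8
clock 8: out=0, reg = 0x7D26C
clock 9: out=0, reg = 0xBE936
clock 10: out=0, reg = 0x5F49B
clock 11: out=1, reg = 0xAFA4D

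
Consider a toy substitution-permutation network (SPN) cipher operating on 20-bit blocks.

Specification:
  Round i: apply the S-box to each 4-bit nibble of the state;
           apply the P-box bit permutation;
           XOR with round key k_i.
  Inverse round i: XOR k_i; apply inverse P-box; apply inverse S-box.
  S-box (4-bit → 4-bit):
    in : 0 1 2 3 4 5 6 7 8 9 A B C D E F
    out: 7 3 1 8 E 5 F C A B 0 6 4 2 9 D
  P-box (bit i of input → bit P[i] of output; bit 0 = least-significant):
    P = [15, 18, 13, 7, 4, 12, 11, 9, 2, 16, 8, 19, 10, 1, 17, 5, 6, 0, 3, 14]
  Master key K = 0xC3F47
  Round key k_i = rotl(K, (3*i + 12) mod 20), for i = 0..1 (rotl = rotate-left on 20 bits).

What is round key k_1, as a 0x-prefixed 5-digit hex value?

K = 0xC3F47
k_0 = rotl(K, (3*0+12) mod 20) = rotl(K, 12) = 0x47C3F
k_1 = rotl(K, (3*1+12) mod 20) = rotl(K, 15) = 0x3E1FA

0x3E1FA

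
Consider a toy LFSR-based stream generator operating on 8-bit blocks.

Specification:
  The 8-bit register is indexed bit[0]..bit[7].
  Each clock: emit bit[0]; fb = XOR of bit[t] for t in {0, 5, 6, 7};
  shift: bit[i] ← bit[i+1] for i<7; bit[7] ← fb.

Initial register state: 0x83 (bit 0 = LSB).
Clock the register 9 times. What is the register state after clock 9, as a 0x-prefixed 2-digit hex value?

reg_0 = 0x83
clock 1: out=1, reg = 0x41
clock 2: out=1, reg = 0x20
clock 3: out=0, reg = 0x90
clock 4: out=0, reg = 0xC8
clock 5: out=0, reg = 0x64
clock 6: out=0, reg = 0x32
clock 7: out=0, reg = 0x99
clock 8: out=1, reg = 0x4C
clock 9: out=0, reg = 0xA6

0xA6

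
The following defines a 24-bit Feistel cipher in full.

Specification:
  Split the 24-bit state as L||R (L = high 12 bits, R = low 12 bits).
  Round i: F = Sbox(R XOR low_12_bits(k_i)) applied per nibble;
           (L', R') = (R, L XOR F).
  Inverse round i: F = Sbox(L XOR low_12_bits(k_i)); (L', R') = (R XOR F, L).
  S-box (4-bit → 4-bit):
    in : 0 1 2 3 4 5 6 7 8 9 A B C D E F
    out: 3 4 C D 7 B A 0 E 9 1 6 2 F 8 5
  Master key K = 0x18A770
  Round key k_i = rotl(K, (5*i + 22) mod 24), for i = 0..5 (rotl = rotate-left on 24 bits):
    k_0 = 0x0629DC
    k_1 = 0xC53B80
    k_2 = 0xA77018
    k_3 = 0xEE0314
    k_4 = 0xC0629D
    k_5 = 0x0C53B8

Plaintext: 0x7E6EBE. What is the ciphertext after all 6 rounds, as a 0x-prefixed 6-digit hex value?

s_0 = plaintext = 0x7E6EBE
s_1 = Round(s_0, k_0) = 0xEBE74A
s_2 = Round(s_1, k_1) = 0x74AC9F
s_3 = Round(s_2, k_2) = 0xC9F5AA
s_4 = Round(s_3, k_3) = 0x5AA6F7
s_5 = Round(s_4, k_4) = 0x6F720B
s_6 = Round(s_5, k_5) = 0x20B29A

0x20B29A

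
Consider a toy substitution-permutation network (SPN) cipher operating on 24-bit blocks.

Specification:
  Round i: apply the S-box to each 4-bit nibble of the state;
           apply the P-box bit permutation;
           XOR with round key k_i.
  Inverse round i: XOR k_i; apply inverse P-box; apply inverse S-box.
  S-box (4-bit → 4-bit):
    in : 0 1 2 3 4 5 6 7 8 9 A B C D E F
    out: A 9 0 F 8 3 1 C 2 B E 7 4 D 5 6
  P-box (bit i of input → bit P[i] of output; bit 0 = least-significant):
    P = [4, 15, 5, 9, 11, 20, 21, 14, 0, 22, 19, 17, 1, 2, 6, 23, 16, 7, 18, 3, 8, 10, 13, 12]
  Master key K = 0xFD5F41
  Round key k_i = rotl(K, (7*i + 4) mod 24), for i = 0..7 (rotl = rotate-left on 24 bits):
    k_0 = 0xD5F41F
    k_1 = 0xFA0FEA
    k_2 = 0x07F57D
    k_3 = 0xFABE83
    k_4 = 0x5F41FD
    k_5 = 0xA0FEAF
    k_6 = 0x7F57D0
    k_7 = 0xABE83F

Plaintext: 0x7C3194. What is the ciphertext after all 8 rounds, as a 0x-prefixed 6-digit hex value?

s_0 = plaintext = 0x7C3194
s_1 = Round(s_0, k_0) = 0x438E58
s_2 = Round(s_1, k_1) = 0xE79767
s_3 = Round(s_2, k_2) = 0x89DE53
s_4 = Round(s_3, k_3) = 0x633078
s_5 = Round(s_4, k_4) = 0xB88033
s_6 = Round(s_5, k_5) = 0xD2111B
s_7 = Round(s_6, k_6) = 0xFDAEE3
s_8 = Round(s_7, k_7) = 0x064642

0x064642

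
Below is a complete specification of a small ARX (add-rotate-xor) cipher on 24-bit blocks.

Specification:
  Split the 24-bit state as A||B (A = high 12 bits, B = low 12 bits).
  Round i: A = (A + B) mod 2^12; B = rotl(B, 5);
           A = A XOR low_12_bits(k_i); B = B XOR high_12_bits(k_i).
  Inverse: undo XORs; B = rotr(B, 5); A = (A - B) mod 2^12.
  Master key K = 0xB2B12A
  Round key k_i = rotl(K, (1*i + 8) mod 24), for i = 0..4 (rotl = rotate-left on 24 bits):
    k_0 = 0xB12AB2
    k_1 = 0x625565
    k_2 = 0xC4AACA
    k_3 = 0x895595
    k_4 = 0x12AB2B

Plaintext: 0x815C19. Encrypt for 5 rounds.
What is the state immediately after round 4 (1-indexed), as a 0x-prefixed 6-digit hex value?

0x52B510

s_0 = plaintext = 0x815C19
s_1 = Round(s_0, k_0) = 0xE9C82A
s_2 = Round(s_1, k_1) = 0x3A3375
s_3 = Round(s_2, k_2) = 0xDD22EC
s_4 = Round(s_3, k_3) = 0x52B510
s_5 = Round(s_4, k_4) = 0x110320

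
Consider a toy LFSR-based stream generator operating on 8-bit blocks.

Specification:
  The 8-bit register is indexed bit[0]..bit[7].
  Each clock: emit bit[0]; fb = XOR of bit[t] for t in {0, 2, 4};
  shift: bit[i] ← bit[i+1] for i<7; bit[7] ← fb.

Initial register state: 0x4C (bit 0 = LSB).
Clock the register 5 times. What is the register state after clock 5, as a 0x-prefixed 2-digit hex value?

reg_0 = 0x4C
clock 1: out=0, reg = 0xA6
clock 2: out=0, reg = 0xD3
clock 3: out=1, reg = 0x69
clock 4: out=1, reg = 0xB4
clock 5: out=0, reg = 0x5A

0x5A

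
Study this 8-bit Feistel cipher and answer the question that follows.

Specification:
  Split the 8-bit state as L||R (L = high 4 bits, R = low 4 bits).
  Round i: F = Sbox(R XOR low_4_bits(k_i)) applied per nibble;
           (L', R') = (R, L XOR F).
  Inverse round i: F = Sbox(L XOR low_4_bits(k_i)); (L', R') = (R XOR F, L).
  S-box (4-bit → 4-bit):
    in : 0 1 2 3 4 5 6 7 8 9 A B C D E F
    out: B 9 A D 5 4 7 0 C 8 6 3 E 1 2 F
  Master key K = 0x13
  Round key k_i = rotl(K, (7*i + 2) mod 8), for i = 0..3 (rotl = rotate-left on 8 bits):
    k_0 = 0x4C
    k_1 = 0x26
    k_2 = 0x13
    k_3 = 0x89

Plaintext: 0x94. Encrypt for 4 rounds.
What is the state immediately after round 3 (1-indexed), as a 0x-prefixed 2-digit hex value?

0x93

s_0 = plaintext = 0x94
s_1 = Round(s_0, k_0) = 0x45
s_2 = Round(s_1, k_1) = 0x59
s_3 = Round(s_2, k_2) = 0x93
s_4 = Round(s_3, k_3) = 0x3F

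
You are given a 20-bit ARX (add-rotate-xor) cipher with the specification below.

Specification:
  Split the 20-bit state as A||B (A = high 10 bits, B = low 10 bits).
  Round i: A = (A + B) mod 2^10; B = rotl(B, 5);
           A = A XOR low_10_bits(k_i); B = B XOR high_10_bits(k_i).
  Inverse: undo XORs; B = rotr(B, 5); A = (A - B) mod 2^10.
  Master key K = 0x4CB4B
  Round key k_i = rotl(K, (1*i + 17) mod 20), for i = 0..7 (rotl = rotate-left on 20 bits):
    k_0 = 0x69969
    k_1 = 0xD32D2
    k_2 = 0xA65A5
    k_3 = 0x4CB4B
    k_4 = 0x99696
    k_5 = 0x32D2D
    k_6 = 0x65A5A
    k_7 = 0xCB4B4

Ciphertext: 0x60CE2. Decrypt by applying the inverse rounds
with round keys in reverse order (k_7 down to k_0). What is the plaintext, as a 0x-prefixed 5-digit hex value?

0xFDCFC

s_0 = ciphertext = 0x60CE2
s_1 = InvRound(s_0, k_7) = 0xCE5FE
s_2 = InvRound(s_1, k_6) = 0x18103
s_3 = InvRound(s_2, k_5) = 0x0FD0E
s_4 = InvRound(s_3, k_4) = 0x4B97B
s_5 = InvRound(s_4, k_3) = 0x50D22
s_6 = InvRound(s_5, k_2) = 0x5A77D
s_7 = InvRound(s_6, k_1) = 0x66A21
s_8 = InvRound(s_7, k_0) = 0xFDCFC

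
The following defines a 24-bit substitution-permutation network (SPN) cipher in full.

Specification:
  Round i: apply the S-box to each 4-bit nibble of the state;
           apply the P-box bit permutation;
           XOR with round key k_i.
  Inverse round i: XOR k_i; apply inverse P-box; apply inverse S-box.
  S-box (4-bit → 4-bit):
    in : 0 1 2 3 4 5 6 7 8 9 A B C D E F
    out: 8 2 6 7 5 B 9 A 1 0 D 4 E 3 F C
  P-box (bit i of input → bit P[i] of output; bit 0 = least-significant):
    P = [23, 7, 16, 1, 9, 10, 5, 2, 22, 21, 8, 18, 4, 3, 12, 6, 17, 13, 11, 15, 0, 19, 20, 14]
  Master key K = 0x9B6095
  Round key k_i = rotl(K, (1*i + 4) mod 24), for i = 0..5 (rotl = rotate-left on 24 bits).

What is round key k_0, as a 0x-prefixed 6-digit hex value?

0xB60959

K = 0x9B6095
k_0 = rotl(K, (1*0+4) mod 24) = rotl(K, 4) = 0xB60959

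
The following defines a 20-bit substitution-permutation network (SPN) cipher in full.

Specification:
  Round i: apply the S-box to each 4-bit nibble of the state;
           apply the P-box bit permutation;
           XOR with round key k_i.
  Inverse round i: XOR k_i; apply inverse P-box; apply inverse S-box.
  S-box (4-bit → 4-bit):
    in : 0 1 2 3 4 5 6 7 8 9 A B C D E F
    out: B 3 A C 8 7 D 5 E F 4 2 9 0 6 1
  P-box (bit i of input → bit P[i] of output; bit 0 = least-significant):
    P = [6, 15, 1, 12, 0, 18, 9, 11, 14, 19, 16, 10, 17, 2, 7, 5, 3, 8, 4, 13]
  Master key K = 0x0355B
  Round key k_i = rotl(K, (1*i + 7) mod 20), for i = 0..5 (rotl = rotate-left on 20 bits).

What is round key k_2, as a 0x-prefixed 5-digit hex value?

K = 0x0355B
k_0 = rotl(K, (1*0+7) mod 20) = rotl(K, 7) = 0xAAD81
k_1 = rotl(K, (1*1+7) mod 20) = rotl(K, 8) = 0x55B03
k_2 = rotl(K, (1*2+7) mod 20) = rotl(K, 9) = 0xAB606

0xAB606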